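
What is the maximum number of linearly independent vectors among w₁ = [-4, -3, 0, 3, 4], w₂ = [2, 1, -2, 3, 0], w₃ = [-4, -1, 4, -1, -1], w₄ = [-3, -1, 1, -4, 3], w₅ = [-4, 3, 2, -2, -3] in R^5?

5

Form the matrix with w₁, w₂, w₃, w₄, w₅ as columns and reduce.
Reduction leaves 5 leading entries, giving rank 5.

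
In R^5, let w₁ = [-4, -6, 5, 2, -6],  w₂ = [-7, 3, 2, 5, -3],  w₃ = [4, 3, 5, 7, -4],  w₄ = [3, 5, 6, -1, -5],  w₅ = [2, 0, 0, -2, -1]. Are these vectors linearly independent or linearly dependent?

Place the vectors as rows of a 5×5 matrix and reduce to echelon form.
The reduction yields 5 nonzero rows, so the rank is 5.
Since rank = 5 (the number of vectors), the set is linearly independent.

linearly independent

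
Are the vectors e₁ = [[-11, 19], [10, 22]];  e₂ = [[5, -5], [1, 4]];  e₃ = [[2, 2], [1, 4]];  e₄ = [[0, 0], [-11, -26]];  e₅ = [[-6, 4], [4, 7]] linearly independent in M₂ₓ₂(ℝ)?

Take coordinates with respect to the standard basis {E₁₁, E₁₂, E₂₁, E₂₂}.
There are 5 vectors in a 4-dimensional space, so they cannot be linearly independent.

linearly dependent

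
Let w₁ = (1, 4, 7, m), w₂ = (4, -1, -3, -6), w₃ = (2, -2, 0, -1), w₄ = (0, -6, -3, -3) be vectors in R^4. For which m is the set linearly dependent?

Place the vectors as rows of a 4×4 matrix; dependence ⇔ determinant zero.
Expanding, det = 405 - 54*m.
Solving 405 - 54*m = 0 yields m = 15/2.

m = 15/2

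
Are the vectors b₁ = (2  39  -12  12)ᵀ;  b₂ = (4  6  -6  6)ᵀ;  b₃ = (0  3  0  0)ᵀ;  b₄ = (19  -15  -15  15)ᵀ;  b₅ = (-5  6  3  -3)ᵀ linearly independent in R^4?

There are 5 vectors in a 4-dimensional space, so they cannot be linearly independent.

linearly dependent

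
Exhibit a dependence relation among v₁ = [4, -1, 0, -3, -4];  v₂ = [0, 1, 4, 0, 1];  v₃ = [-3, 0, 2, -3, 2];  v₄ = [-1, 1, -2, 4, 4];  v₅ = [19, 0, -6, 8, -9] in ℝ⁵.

3v₁ + v₂ - 3v₃ + 2v₄ - v₅ = 0

Row-reduce the matrix with v₁, v₂, v₃, v₄, v₅ as columns; the null space gives the coefficients.
One solution (up to scaling) is (3, 1, -3, 2, -1).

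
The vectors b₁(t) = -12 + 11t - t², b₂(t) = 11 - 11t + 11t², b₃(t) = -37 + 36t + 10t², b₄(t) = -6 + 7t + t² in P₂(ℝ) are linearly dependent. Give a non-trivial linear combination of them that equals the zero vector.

Pass to coordinate vectors relative to the basis {1, t, t²}.
Set up α₁b₁ + … + α₄b₄ = 0 and solve the homogeneous system.
A generator of the null space is (3, 1, -1, 2).

3b₁ + b₂ - b₃ + 2b₄ = 0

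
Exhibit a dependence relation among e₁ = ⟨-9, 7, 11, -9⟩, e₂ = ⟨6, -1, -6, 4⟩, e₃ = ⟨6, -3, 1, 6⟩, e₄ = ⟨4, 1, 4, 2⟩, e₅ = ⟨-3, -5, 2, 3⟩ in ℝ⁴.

Solve the homogeneous system with e₁, e₂, e₃, e₄, e₅ as columns by row-reducing the coefficient matrix.
One solution (up to scaling) is (1, 0, 3, -3, -1).

e₁ + 3e₃ - 3e₄ - e₅ = 0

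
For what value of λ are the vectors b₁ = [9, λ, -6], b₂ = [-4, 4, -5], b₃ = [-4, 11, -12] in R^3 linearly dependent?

The set is linearly dependent precisely when det[b₁; b₂; b₃] = 0.
The determinant works out to 231 - 28*λ.
Setting this to zero gives λ = 33/4.

λ = 33/4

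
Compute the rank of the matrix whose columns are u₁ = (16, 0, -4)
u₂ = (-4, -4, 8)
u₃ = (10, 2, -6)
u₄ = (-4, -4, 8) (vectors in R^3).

2

Apply Gaussian elimination to the matrix whose rows are u₁, u₂, u₃, u₄.
Reduction leaves 2 leading entries, giving rank 2.
(With 4 elements in a 3-dimensional space the rank is at most 3.)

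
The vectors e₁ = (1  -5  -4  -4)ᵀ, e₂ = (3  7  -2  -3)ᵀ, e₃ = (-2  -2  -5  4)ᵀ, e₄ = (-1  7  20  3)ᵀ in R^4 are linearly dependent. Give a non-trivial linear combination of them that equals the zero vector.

Row-reduce the matrix with e₁, e₂, e₃, e₄ as columns; the null space gives the coefficients.
One solution (up to scaling) is (2, 1, 2, 1).

2e₁ + e₂ + 2e₃ + e₄ = 0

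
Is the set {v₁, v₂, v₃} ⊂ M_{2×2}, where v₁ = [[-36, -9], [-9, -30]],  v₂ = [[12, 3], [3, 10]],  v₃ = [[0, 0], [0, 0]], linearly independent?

Take coordinates with respect to the standard basis {E₁₁, E₁₂, E₂₁, E₂₂}.
One of the vectors is the zero vector, so the set is linearly dependent.

linearly dependent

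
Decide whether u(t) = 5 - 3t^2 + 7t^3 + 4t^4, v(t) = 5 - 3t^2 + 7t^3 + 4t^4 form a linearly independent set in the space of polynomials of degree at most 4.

linearly dependent

Take coordinates with respect to the standard basis {1, t, …, t^4}.
Row-reduce the matrix whose columns are u, v.
The reduction yields 1 nonzero row, so the rank is 1.
Since rank 1 < 2, the set is linearly dependent.
Indeed u - v = 0.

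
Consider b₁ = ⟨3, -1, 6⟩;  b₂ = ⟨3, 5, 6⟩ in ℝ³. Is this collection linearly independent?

Row-reduce the matrix whose columns are b₁, b₂.
The reduction yields 2 nonzero rows, so the rank is 2.
Since rank = 2 (the number of vectors), the set is linearly independent.

linearly independent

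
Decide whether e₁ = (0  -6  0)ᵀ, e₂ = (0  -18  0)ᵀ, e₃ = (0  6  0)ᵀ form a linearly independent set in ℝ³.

linearly dependent

Form the 3×3 matrix with these as columns; its determinant is 0.
A zero determinant means the columns are linearly dependent.
Indeed 3e₁ - e₂ = 0.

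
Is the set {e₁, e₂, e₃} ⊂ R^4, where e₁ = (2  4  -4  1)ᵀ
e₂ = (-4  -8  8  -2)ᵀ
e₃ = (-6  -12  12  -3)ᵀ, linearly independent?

linearly dependent

Row-reduce the matrix whose columns are e₁, e₂, e₃.
The reduction yields 1 nonzero row, so the rank is 1.
Since rank 1 < 3, the set is linearly dependent.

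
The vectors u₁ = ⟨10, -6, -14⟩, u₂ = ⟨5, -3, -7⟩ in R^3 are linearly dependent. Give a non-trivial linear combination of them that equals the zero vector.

Solve the homogeneous system with u₁, u₂ as columns by row-reducing the coefficient matrix.
One solution (up to scaling) is (1, -2).

u₁ - 2u₂ = 0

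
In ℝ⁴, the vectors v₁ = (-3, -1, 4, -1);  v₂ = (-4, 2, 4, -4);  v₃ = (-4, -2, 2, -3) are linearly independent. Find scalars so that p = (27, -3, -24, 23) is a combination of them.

p = -v₁ - 4v₂ - 2v₃

Write p = c₁v₁ + … + c₃v₃ and equate components.
The system has the unique solution (c₁, c₂, c₃) = (-1, -4, -2).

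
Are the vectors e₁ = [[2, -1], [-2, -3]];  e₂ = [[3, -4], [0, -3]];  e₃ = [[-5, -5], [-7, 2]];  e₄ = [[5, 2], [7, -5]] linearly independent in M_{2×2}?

Take coordinates with respect to the standard basis {E₁₁, E₁₂, E₂₁, E₂₂}.
The matrix [e₁|e₂|e₃|e₄] has determinant -324.
A nonzero determinant means the columns are linearly independent.

linearly independent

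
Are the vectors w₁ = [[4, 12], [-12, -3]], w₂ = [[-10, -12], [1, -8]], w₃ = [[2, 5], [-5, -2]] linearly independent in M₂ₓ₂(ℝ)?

Write each element as a coordinate vector in ℝ⁴ using {E₁₁, E₁₂, E₂₁, E₂₂}.
Row-reduce the matrix whose columns are w₁, w₂, w₃.
The reduction yields 3 nonzero rows, so the rank is 3.
Since rank = 3 (the number of vectors), the set is linearly independent.

linearly independent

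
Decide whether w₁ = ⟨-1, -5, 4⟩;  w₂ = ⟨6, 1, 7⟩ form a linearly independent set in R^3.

Row-reduce the matrix whose columns are w₁, w₂.
The reduction yields 2 nonzero rows, so the rank is 2.
Since rank = 2 (the number of vectors), the set is linearly independent.

linearly independent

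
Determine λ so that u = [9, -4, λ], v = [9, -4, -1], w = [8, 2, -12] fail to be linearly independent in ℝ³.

The set is linearly dependent precisely when det[u; v; w] = 0.
Cofactor expansion gives det = 50*λ + 50.
This vanishes exactly when λ = -1.

λ = -1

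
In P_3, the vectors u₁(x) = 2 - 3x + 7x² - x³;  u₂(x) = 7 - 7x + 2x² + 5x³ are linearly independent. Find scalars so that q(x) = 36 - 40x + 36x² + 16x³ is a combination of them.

q = 4u₁ + 4u₂

Take coordinate vectors relative to {1, x, …, x³}.
Set up the augmented matrix [u₁ | u₂ | q] and row-reduce.
Back-substitution yields (c₁, c₂) = (4, 4).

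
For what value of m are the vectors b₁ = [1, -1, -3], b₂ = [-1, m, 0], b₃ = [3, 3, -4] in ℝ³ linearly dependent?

The vectors are dependent exactly when the determinant of the matrix with rows b₁, b₂, b₃ vanishes.
The determinant works out to 5*m + 13.
Solving 5*m + 13 = 0 yields m = -13/5.

m = -13/5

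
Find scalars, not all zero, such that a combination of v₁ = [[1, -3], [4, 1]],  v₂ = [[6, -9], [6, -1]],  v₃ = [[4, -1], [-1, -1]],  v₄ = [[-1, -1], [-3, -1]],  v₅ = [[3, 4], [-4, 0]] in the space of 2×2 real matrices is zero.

Write each element as a vector in ℝ⁴ using {E₁₁, E₁₂, E₂₁, E₂₂}.
Set up α₁v₁ + … + α₅v₅ = 0 and solve the homogeneous system.
The free variable yields coefficients (1, -1, 2, 0, -1) (any nonzero multiple also works).

v₁ - v₂ + 2v₃ - v₅ = 0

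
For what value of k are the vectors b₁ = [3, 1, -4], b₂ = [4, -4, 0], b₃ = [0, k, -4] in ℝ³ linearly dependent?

The vectors are dependent exactly when the determinant of the matrix with rows b₁, b₂, b₃ vanishes.
Expanding, det = 64 - 16*k.
This vanishes exactly when k = 4.

k = 4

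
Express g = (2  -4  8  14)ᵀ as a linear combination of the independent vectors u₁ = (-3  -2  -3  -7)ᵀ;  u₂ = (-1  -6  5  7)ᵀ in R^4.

g = -u₁ + u₂

Set up the augmented matrix [u₁ | u₂ | g] and row-reduce.
The system has the unique solution (α₁, α₂) = (-1, 1).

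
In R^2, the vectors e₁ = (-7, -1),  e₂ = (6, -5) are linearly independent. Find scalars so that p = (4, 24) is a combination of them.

p = -4e₁ - 4e₂

Set up the augmented matrix [e₁ | e₂ | p] and row-reduce.
Row-reducing the augmented matrix gives the unique coefficients (a₁, a₂) = (-4, -4).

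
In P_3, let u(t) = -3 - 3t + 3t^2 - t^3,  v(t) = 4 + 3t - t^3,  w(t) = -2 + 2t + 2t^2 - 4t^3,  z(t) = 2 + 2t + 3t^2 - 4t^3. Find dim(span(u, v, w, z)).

4

Use coordinates relative to {1, t, …, t^3}.
Apply Gaussian elimination to the matrix whose rows are u, v, w, z.
Reduction leaves 4 leading entries, giving rank 4.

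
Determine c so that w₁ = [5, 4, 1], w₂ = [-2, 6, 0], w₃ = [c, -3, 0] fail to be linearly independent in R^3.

c = 1

The set is linearly dependent precisely when det[w₁; w₂; w₃] = 0.
Expanding, det = 6 - 6*c.
This vanishes exactly when c = 1.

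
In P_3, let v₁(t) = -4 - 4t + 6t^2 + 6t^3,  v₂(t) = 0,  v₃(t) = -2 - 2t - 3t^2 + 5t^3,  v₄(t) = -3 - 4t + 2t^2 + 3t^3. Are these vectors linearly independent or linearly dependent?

linearly dependent

Take coordinates with respect to the standard basis {1, t, …, t^3}.
One of the vectors is the zero vector, so the set is linearly dependent.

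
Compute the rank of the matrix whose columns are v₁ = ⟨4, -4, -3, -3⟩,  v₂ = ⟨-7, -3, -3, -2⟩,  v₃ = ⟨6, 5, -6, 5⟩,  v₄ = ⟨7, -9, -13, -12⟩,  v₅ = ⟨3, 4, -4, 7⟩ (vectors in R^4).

Put the 4×5 matrix [v₁|v₂|v₃|v₄|v₅] into echelon form.
Reduction leaves 4 leading entries, giving rank 4.
(With 5 elements in a 4-dimensional space the rank is at most 4.)

4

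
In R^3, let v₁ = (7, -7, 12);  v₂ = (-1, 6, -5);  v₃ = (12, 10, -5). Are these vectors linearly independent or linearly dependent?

linearly independent

Form the 3×3 matrix with these as columns; its determinant is -389.
A nonzero determinant means the columns are linearly independent.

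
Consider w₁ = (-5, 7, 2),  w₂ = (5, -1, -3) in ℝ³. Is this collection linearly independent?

linearly independent

Place the vectors as rows of a 2×3 matrix and reduce to echelon form.
The reduction yields 2 nonzero rows, so the rank is 2.
Since rank = 2 (the number of vectors), the set is linearly independent.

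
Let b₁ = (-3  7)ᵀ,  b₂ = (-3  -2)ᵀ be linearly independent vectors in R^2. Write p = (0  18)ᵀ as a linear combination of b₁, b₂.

Solve the system with b₁, b₂ as columns and p as the right-hand side.
Back-substitution yields (a₁, a₂) = (2, -2).

p = 2b₁ - 2b₂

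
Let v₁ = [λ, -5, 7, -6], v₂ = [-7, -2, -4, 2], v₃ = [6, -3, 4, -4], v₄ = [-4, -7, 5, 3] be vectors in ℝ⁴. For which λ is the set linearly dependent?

The vectors are dependent exactly when the determinant of the matrix with rows v₁, v₂, v₃, v₄ vanishes.
Expanding, det = 1767 - 186*λ.
Solving 1767 - 186*λ = 0 yields λ = 19/2.

λ = 19/2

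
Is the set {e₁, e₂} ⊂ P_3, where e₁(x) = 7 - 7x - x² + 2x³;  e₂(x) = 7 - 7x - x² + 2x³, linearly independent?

Write each element as a coordinate vector in ℝ⁴ using {1, x, …, x³}.
Place the vectors as rows of a 2×4 matrix and reduce to echelon form.
The reduction yields 1 nonzero row, so the rank is 1.
Since rank 1 < 2, the set is linearly dependent.

linearly dependent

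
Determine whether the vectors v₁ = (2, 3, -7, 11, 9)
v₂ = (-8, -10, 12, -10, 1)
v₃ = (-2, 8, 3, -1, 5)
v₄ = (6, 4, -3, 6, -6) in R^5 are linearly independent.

Place the vectors as rows of a 4×5 matrix and reduce to echelon form.
The reduction yields 4 nonzero rows, so the rank is 4.
Since rank = 4 (the number of vectors), the set is linearly independent.

linearly independent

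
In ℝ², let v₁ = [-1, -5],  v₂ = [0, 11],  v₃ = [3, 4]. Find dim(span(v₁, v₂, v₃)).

2

Put the 2×3 matrix [v₁|v₂|v₃] into echelon form.
The echelon form has 2 nonzero rows, so the rank is 2.
(With 3 elements in a 2-dimensional space the rank is at most 2.)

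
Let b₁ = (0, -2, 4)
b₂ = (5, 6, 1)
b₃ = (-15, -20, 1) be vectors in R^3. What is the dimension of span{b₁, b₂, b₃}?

Apply Gaussian elimination to the matrix whose rows are b₁, b₂, b₃.
The echelon form has 2 nonzero rows, so the rank is 2.

2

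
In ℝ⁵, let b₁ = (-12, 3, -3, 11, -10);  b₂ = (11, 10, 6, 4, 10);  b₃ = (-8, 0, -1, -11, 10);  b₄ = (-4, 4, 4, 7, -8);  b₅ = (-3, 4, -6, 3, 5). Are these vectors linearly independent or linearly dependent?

Row-reduce the matrix whose columns are b₁, b₂, b₃, b₄, b₅.
The reduction yields 5 nonzero rows, so the rank is 5.
Since rank = 5 (the number of vectors), the set is linearly independent.

linearly independent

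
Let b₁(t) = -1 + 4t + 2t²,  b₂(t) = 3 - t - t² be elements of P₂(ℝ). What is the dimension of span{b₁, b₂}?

dim = 2

Represent each element by its coordinate vector in ℝ³.
Row-reduce the 2×3 matrix with these as rows.
The echelon form has 2 nonzero rows, so the rank is 2.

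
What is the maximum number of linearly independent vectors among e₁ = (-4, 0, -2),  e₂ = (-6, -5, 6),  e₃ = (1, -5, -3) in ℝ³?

Form the matrix with e₁, e₂, e₃ as columns and reduce.
Reduction leaves 3 leading entries, giving rank 3.

3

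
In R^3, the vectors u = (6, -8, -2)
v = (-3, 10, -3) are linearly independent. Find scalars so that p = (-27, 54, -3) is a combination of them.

Set up the augmented matrix [u | v | p] and row-reduce.
Back-substitution yields (a₁, a₂) = (-3, 3).

p = -3u + 3v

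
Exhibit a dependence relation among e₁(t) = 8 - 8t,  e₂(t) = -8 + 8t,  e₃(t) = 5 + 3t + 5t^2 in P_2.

Take coordinates with respect to {1, t, t^2}.
Solve the homogeneous system with e₁, e₂, e₃ as columns by row-reducing the coefficient matrix.
One solution (up to scaling) is (1, 1, 0).

e₁ + e₂ = 0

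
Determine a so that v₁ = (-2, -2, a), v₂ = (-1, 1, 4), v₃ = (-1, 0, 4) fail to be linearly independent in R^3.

a = 8

Dependence holds iff the 3×3 matrix [v₁ v₂ v₃] is singular.
The determinant works out to a - 8.
Setting this to zero gives a = 8.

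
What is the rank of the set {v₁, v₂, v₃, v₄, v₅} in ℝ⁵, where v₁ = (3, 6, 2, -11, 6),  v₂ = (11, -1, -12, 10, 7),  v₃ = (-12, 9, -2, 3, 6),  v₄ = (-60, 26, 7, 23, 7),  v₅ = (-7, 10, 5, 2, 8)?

Put the 5×5 matrix [v₁|v₂|v₃|v₄|v₅] into echelon form.
Exactly 4 pivots survive; hence the rank is 4.

4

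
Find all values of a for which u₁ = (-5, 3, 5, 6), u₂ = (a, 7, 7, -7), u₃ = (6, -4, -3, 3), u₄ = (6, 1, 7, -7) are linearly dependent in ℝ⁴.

The vectors are dependent exactly when the determinant of the matrix with rows u₁, u₂, u₃, u₄ vanishes.
The determinant works out to 275*a + 2310.
This vanishes exactly when a = -42/5.

a = -42/5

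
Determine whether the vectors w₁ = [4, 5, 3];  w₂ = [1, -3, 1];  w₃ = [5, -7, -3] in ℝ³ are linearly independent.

linearly independent

The matrix [w₁|w₂|w₃] has determinant 128.
A nonzero determinant means the columns are linearly independent.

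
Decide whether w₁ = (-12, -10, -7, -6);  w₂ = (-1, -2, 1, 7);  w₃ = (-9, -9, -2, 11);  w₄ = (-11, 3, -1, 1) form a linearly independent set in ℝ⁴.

The matrix [w₁|w₂|w₃|w₄] has determinant -358.
A nonzero determinant means the columns are linearly independent.

linearly independent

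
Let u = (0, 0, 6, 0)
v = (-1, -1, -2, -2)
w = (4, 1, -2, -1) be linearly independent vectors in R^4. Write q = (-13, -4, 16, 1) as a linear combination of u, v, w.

q = 2u + v - 3w

Solve the system with u, v, w as columns and q as the right-hand side.
The system has the unique solution (a₁, a₂, a₃) = (2, 1, -3).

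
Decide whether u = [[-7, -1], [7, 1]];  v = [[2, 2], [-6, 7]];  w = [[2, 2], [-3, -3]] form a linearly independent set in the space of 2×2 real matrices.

linearly independent

Take coordinates with respect to the standard basis {E₁₁, E₁₂, E₂₁, E₂₂}.
Row-reduce the matrix whose columns are u, v, w.
The reduction yields 3 nonzero rows, so the rank is 3.
Since rank = 3 (the number of vectors), the set is linearly independent.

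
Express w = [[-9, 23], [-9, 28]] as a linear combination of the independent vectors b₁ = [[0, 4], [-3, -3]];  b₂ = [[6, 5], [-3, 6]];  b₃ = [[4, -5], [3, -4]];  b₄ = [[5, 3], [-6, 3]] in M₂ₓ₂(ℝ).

w = -b₁ + 2b₂ - 4b₃ - b₄

Work in coordinates with respect to the standard basis {E₁₁, E₁₂, E₂₁, E₂₂}.
Set up the augmented matrix [b₁ | b₂ | b₃ | b₄ | w] and row-reduce.
Back-substitution yields (c₁, …, c₄) = (-1, 2, -4, -1).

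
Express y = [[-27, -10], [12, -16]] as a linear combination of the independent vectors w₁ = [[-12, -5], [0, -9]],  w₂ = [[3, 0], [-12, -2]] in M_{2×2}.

Take coordinate vectors relative to {E₁₁, E₁₂, E₂₁, E₂₂}.
Set up the augmented matrix [w₁ | w₂ | y] and row-reduce.
Row-reducing the augmented matrix gives the unique coefficients (c₁, c₂) = (2, -1).

y = 2w₁ - w₂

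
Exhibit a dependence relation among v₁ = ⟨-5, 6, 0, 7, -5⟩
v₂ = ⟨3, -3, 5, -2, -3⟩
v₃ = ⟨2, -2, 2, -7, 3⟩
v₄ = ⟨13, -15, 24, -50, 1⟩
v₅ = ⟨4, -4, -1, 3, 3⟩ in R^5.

2v₁ - 3v₂ - 3v₃ + v₄ + 3v₅ = 0

Set up α₁v₁ + … + α₅v₅ = 0 and solve the homogeneous system.
The free variable yields coefficients (2, -3, -3, 1, 3) (any nonzero multiple also works).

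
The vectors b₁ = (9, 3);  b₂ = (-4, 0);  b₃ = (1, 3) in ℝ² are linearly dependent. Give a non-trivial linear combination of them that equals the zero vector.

Row-reduce the matrix with b₁, b₂, b₃ as columns; the null space gives the coefficients.
The free variable yields coefficients (1, 2, -1) (any nonzero multiple also works).

b₁ + 2b₂ - b₃ = 0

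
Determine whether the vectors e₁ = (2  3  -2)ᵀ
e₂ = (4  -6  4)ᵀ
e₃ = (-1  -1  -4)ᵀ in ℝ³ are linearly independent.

The matrix [e₁|e₂|e₃] has determinant 112.
A nonzero determinant means the columns are linearly independent.

linearly independent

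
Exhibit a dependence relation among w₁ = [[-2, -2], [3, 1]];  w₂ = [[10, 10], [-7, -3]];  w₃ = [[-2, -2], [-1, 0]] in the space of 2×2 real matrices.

Pass to coordinate vectors relative to the basis {E₁₁, E₁₂, E₂₁, E₂₂}.
Set up α₁w₁ + … + α₃w₃ = 0 and solve the homogeneous system.
One solution (up to scaling) is (3, 1, 2).

3w₁ + w₂ + 2w₃ = 0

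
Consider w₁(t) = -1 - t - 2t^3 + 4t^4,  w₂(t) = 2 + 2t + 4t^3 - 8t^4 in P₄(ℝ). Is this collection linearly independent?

Write each element as a coordinate vector in ℝ⁵ using {1, t, …, t^4}.
One vector is a scalar multiple of another, so the set is dependent.

linearly dependent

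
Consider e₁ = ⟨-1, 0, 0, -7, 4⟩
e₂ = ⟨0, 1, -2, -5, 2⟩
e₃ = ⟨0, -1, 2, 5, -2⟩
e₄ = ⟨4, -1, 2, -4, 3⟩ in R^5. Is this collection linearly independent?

linearly dependent

Place the vectors as rows of a 4×5 matrix and reduce to echelon form.
The reduction yields 3 nonzero rows, so the rank is 3.
Since rank 3 < 4, the set is linearly dependent.
Indeed e₂ + e₃ = 0.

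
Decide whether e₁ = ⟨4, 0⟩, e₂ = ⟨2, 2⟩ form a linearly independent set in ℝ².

linearly independent

Place the vectors as rows of a 2×2 matrix and reduce to echelon form.
The reduction yields 2 nonzero rows, so the rank is 2.
Since rank = 2 (the number of vectors), the set is linearly independent.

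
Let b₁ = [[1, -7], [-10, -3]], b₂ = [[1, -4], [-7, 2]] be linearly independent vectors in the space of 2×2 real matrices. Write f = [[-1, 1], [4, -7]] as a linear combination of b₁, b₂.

f = b₁ - 2b₂

Take coordinate vectors relative to {E₁₁, E₁₂, E₂₁, E₂₂}.
Write f = α₁b₁ + α₂b₂ and equate components.
The system has the unique solution (α₁, α₂) = (1, -2).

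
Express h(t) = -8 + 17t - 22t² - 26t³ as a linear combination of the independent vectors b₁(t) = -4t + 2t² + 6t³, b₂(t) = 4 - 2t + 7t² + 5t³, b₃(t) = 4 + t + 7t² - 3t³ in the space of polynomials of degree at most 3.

h = -4b₁ - b₂ - b₃

Work in coordinates with respect to the standard basis {1, t, …, t³}.
Set up the augmented matrix [b₁ | b₂ | b₃ | h] and row-reduce.
Back-substitution yields (α₁, α₂, α₃) = (-4, -1, -1).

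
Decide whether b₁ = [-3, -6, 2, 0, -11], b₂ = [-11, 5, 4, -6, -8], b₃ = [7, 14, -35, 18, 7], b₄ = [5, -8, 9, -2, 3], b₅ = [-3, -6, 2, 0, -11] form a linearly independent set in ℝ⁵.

linearly dependent

Two of the vectors are equal, giving an immediate dependence.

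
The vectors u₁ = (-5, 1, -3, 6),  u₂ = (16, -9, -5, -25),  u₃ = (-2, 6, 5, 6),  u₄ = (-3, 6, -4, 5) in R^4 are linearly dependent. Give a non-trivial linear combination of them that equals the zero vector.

Set up α₁u₁ + … + α₄u₄ = 0 and solve the homogeneous system.
The free variable yields coefficients (3, 1, 2, -1) (any nonzero multiple also works).

3u₁ + u₂ + 2u₃ - u₄ = 0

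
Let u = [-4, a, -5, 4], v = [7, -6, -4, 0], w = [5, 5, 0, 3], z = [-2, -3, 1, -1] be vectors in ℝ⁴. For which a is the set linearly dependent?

a = 38

The vectors are dependent exactly when the determinant of the matrix with rows u, v, w, z vanishes.
The determinant works out to 17*a - 646.
This vanishes exactly when a = 38.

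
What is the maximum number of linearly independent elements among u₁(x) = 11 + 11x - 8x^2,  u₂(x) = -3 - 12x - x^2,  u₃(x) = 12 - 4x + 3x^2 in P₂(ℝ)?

3

Pass to coordinate vectors with respect to the basis {1, x, x^2}.
Row-reduce the 3×3 matrix with these as rows.
Reduction leaves 3 leading entries, giving rank 3.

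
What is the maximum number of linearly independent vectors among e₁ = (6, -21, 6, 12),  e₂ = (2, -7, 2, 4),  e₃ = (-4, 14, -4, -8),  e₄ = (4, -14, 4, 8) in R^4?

1

Apply Gaussian elimination to the matrix whose rows are e₁, e₂, e₃, e₄.
Reduction leaves 1 leading entry, giving rank 1.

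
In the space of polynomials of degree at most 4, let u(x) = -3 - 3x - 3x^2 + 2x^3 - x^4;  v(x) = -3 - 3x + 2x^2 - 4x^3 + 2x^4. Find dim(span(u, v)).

2

Pass to coordinate vectors with respect to the basis {1, x, …, x^4}.
Row-reduce the 2×5 matrix with these as rows.
There are 2 pivot columns, so rank = 2.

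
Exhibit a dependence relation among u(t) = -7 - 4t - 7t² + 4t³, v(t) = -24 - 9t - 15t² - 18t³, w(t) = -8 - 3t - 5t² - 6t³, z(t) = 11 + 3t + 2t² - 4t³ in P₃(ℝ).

v - 3w = 0

Take coordinates with respect to {1, t, …, t³}.
Write the vectors as columns of a matrix and find a nonzero vector in its null space.
A generator of the null space is (0, 1, -3, 0).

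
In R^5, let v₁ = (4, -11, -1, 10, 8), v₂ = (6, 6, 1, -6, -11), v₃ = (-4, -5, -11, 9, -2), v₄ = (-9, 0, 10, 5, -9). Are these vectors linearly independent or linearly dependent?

Row-reduce the matrix whose columns are v₁, v₂, v₃, v₄.
The reduction yields 4 nonzero rows, so the rank is 4.
Since rank = 4 (the number of vectors), the set is linearly independent.

linearly independent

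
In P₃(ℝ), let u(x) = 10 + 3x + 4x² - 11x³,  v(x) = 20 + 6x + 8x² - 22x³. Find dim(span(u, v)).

Pass to coordinate vectors with respect to the basis {1, x, …, x³}.
Apply Gaussian elimination to the matrix whose rows are u, v.
The echelon form has 1 nonzero row, so the rank is 1.

1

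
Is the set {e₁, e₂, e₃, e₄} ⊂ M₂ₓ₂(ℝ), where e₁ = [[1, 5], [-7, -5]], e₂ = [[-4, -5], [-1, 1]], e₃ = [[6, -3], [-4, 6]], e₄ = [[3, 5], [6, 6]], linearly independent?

Write each element as a coordinate vector in ℝ⁴ using {E₁₁, E₁₂, E₂₁, E₂₂}.
The matrix [e₁|e₂|e₃|e₄] has determinant -2558.
A nonzero determinant means the columns are linearly independent.

linearly independent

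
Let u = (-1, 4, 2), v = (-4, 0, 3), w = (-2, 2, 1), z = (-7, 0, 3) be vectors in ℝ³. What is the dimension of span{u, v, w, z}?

Put the 3×4 matrix [u|v|w|z] into echelon form.
There are 3 pivot columns, so rank = 3.
(With 4 elements in a 3-dimensional space the rank is at most 3.)

3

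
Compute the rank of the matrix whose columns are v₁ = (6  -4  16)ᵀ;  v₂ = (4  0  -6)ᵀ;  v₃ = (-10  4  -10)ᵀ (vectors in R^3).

Form the matrix with v₁, v₂, v₃ as columns and reduce.
Reduction leaves 2 leading entries, giving rank 2.

2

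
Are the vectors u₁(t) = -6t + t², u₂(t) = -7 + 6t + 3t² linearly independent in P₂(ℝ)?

linearly independent

Take coordinates with respect to the standard basis {1, t, t²}.
Place the vectors as rows of a 2×3 matrix and reduce to echelon form.
The reduction yields 2 nonzero rows, so the rank is 2.
Since rank = 2 (the number of vectors), the set is linearly independent.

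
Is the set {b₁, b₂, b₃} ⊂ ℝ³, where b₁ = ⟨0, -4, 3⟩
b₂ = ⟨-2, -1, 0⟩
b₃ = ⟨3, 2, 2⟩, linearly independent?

Place the vectors as rows of a 3×3 matrix and reduce to echelon form.
The reduction yields 3 nonzero rows, so the rank is 3.
Since rank = 3 (the number of vectors), the set is linearly independent.

linearly independent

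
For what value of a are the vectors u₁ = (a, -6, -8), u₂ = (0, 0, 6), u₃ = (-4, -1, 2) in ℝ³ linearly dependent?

a = -24

Dependence holds iff the 3×3 matrix [u₁ u₂ u₃] is singular.
Cofactor expansion gives det = 6*a + 144.
This vanishes exactly when a = -24.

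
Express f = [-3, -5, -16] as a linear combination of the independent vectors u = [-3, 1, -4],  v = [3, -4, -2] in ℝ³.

Solve the system with u, v as columns and f as the right-hand side.
The system has the unique solution (α₁, α₂) = (3, 2).

f = 3u + 2v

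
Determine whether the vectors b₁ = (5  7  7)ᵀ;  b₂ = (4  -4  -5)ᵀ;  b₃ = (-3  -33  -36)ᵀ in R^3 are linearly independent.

linearly dependent

Form the 3×3 matrix with these as columns; its determinant is 0.
A zero determinant means the columns are linearly dependent.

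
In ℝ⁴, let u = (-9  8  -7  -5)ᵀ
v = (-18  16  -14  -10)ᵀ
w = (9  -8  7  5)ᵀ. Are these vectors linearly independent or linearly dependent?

linearly dependent

Place the vectors as rows of a 3×4 matrix and reduce to echelon form.
The reduction yields 1 nonzero row, so the rank is 1.
Since rank 1 < 3, the set is linearly dependent.
Indeed 2u - v = 0.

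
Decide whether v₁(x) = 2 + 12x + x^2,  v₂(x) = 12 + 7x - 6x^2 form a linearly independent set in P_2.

linearly independent

Write each element as a coordinate vector in ℝ³ using {1, x, x^2}.
Row-reduce the matrix whose columns are v₁, v₂.
The reduction yields 2 nonzero rows, so the rank is 2.
Since rank = 2 (the number of vectors), the set is linearly independent.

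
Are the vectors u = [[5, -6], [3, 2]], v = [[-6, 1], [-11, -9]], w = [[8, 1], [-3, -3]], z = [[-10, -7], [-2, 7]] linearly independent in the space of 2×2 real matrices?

linearly independent

Write each element as a coordinate vector in ℝ⁴ using {E₁₁, E₁₂, E₂₁, E₂₂}.
Form the 4×4 matrix with these as columns; its determinant is 5338.
A nonzero determinant means the columns are linearly independent.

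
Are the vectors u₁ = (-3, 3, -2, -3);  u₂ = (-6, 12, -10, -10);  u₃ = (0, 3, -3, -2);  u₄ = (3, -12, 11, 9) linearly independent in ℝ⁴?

linearly dependent

Row-reduce the matrix whose columns are u₁, u₂, u₃, u₄.
The reduction yields 2 nonzero rows, so the rank is 2.
Since rank 2 < 4, the set is linearly dependent.
Indeed 2u₁ - u₂ + 2u₃ = 0.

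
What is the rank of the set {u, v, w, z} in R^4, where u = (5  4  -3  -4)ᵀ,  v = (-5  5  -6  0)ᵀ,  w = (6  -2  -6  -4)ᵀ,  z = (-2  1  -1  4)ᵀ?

Put the 4×4 matrix [u|v|w|z] into echelon form.
Reduction leaves 4 leading entries, giving rank 4.

rank 4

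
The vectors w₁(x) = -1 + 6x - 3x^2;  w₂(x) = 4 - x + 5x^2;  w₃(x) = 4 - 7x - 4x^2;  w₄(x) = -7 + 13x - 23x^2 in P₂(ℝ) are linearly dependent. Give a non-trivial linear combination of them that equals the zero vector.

3w₁ - 2w₂ + w₃ - w₄ = 0

Pass to coordinate vectors relative to the basis {1, x, x^2}.
Set up α₁w₁ + … + α₄w₄ = 0 and solve the homogeneous system.
The free variable yields coefficients (3, -2, 1, -1) (any nonzero multiple also works).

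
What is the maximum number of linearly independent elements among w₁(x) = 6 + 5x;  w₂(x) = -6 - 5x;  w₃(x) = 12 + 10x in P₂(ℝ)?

Pass to coordinate vectors with respect to the basis {1, x, x^2}.
Form the matrix with w₁, w₂, w₃ as columns and reduce.
Reduction leaves 1 leading entry, giving rank 1.

1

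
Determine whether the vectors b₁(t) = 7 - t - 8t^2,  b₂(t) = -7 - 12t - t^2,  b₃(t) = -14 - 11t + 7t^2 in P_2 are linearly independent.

Take coordinates with respect to the standard basis {1, t, t^2}.
Form the 3×3 matrix with these as columns; its determinant is 0.
A zero determinant means the columns are linearly dependent.
Indeed b₁ - b₂ + b₃ = 0.

linearly dependent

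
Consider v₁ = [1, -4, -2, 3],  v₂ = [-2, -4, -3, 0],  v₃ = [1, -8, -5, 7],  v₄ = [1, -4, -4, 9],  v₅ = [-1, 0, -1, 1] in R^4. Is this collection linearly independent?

There are 5 vectors in a 4-dimensional space, so they cannot be linearly independent.

linearly dependent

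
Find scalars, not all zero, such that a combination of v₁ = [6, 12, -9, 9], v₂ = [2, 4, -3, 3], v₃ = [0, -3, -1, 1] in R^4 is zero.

v₁ - 3v₂ = 0

Set up α₁v₁ + … + α₃v₃ = 0 and solve the homogeneous system.
One solution (up to scaling) is (1, -3, 0).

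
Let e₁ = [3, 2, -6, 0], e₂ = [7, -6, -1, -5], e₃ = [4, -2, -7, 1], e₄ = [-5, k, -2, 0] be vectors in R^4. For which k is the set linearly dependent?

k = 58/3

The set is linearly dependent precisely when det[e₁; e₂; e₃; e₄] = 0.
Cofactor expansion gives det = 54*k - 1044.
Setting this to zero gives k = 58/3.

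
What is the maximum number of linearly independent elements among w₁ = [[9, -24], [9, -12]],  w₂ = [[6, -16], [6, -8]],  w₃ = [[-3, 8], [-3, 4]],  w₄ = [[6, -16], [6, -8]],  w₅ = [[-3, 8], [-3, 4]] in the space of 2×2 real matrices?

1

Represent each element by its coordinate vector in ℝ⁴.
Apply Gaussian elimination to the matrix whose rows are w₁, w₂, w₃, w₄, w₅.
The echelon form has 1 nonzero row, so the rank is 1.
(With 5 elements in a 4-dimensional space the rank is at most 4.)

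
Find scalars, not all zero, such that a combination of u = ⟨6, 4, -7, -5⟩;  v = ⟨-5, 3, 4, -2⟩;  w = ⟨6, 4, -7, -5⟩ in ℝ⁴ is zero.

u - w = 0

Write the vectors as columns of a matrix and find a nonzero vector in its null space.
One solution (up to scaling) is (1, 0, -1).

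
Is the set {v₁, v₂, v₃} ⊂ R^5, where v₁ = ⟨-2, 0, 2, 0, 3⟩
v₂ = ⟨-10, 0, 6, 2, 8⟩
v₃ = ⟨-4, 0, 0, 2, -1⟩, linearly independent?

linearly dependent

Row-reduce the matrix whose columns are v₁, v₂, v₃.
The reduction yields 2 nonzero rows, so the rank is 2.
Since rank 2 < 3, the set is linearly dependent.
Indeed 3v₁ - v₂ + v₃ = 0.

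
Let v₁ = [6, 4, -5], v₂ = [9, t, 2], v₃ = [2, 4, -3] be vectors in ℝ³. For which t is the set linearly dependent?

t = -13

The set is linearly dependent precisely when det[v₁; v₂; v₃] = 0.
The determinant works out to -8*t - 104.
This vanishes exactly when t = -13.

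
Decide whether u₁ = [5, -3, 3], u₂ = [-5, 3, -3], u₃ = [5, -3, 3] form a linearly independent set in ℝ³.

linearly dependent

Place the vectors as rows of a 3×3 matrix and reduce to echelon form.
The reduction yields 1 nonzero row, so the rank is 1.
Since rank 1 < 3, the set is linearly dependent.
Indeed u₁ + u₂ = 0.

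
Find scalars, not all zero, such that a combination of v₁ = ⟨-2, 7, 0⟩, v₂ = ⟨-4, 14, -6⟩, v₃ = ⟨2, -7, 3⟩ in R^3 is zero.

Solve the homogeneous system with v₁, v₂, v₃ as columns by row-reducing the coefficient matrix.
A generator of the null space is (0, 1, 2).

v₂ + 2v₃ = 0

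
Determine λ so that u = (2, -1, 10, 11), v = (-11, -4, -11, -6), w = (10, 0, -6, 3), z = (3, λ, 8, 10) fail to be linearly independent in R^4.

λ = -7/8

Dependence holds iff the 4×4 matrix [u v w z] is singular.
Expanding, det = 1528*λ + 1337.
This vanishes exactly when λ = -7/8.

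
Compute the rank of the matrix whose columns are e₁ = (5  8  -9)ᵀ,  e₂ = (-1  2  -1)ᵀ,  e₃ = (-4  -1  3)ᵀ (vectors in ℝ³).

rank 2

Put the 3×3 matrix [e₁|e₂|e₃] into echelon form.
There are 2 pivot columns, so rank = 2.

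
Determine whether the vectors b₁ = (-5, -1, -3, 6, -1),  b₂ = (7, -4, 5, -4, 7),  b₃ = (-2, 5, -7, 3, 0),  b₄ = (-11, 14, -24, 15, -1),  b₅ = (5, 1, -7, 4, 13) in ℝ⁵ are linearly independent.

linearly dependent

Row-reduce the matrix whose columns are b₁, b₂, b₃, b₄, b₅.
The reduction yields 3 nonzero rows, so the rank is 3.
Since rank 3 < 5, the set is linearly dependent.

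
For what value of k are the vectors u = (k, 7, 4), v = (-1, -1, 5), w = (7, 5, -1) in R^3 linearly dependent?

Dependence holds iff the 3×3 matrix [u v w] is singular.
Cofactor expansion gives det = 246 - 24*k.
Setting this to zero gives k = 41/4.

k = 41/4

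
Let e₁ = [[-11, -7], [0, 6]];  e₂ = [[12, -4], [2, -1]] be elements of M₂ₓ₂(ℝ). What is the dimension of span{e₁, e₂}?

Pass to coordinate vectors with respect to the basis {E₁₁, E₁₂, E₂₁, E₂₂}.
Form the matrix with e₁, e₂ as columns and reduce.
Reduction leaves 2 leading entries, giving rank 2.

2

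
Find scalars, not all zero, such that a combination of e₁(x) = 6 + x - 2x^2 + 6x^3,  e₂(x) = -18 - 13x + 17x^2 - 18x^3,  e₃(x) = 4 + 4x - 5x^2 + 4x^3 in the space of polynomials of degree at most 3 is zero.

e₁ + e₂ + 3e₃ = 0

Write each element as a vector in ℝ⁴ using {1, x, …, x^3}.
Set up α₁e₁ + … + α₃e₃ = 0 and solve the homogeneous system.
The free variable yields coefficients (1, 1, 3) (any nonzero multiple also works).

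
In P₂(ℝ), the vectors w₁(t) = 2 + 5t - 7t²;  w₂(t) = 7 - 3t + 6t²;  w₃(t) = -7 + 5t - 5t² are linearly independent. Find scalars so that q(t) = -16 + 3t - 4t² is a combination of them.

Identify each element with its coordinate vector in ℝ³ via {1, t, t²}.
Set up the augmented matrix [w₁ | w₂ | w₃ | q] and row-reduce.
The system has the unique solution (c₁, c₂, c₃) = (-1, -1, 1).

q = -w₁ - w₂ + w₃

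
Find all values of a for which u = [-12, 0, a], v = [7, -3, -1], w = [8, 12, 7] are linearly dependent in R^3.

Place the vectors as rows of a 3×3 matrix; dependence ⇔ determinant zero.
Expanding, det = 108*a + 108.
Setting this to zero gives a = -1.

a = -1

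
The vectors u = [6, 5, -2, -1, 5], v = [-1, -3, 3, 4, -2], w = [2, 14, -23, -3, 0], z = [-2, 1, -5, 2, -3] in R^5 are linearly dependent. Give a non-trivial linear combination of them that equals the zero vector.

Set up α₁u + … + α₄z = 0 and solve the homogeneous system.
One solution (up to scaling) is (1, -2, -1, 3).

u - 2v - w + 3z = 0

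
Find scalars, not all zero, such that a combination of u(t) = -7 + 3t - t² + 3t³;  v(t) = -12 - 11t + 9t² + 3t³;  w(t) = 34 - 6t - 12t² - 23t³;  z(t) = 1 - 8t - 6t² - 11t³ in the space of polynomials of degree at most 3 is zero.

Write each element as a vector in ℝ⁴ using {1, t, …, t³}.
Set up α₁u + … + α₄z = 0 and solve the homogeneous system.
The free variable yields coefficients (3, 1, 1, -1) (any nonzero multiple also works).

3u + v + w - z = 0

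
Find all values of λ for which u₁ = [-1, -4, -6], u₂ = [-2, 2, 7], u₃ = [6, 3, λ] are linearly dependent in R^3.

Dependence holds iff the 3×3 matrix [u₁ u₂ u₃] is singular.
The determinant works out to -10*λ - 39.
Setting this to zero gives λ = -39/10.

λ = -39/10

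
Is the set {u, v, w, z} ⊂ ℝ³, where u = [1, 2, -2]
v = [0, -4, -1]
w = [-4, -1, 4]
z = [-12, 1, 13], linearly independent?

There are 4 vectors in a 3-dimensional space, so they cannot be linearly independent.

linearly dependent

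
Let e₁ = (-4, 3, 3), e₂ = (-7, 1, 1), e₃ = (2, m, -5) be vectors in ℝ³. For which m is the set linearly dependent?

m = -5

The set is linearly dependent precisely when det[e₁; e₂; e₃] = 0.
Expanding, det = -17*m - 85.
Solving -17*m - 85 = 0 yields m = -5.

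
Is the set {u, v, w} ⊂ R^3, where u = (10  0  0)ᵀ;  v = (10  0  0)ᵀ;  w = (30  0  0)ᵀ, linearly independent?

Two of the vectors are equal, giving an immediate dependence.

linearly dependent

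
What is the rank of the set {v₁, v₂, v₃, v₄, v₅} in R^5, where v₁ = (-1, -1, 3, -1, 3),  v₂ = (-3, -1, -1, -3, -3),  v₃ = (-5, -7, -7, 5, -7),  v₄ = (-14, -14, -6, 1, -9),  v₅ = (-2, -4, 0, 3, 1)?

Form the matrix with v₁, v₂, v₃, v₄, v₅ as columns and reduce.
The echelon form has 3 nonzero rows, so the rank is 3.

rank 3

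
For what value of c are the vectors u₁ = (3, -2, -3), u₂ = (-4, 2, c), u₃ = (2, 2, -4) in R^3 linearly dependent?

Dependence holds iff the 3×3 matrix [u₁ u₂ u₃] is singular.
Expanding, det = 44 - 10*c.
This vanishes exactly when c = 22/5.

c = 22/5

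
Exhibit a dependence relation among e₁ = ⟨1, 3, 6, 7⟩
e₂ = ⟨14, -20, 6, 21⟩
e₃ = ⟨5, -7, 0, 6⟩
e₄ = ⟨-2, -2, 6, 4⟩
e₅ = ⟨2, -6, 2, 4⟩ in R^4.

Row-reduce the matrix with e₁, e₂, e₃, e₄, e₅ as columns; the null space gives the coefficients.
One solution (up to scaling) is (1, -1, 1, -1, 3).

e₁ - e₂ + e₃ - e₄ + 3e₅ = 0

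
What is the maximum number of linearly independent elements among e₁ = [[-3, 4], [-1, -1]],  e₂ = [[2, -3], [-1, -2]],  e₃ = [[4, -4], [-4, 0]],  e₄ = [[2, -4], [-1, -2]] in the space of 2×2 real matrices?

4

Represent each element by its coordinate vector in ℝ⁴.
Put the 4×4 matrix [e₁|e₂|e₃|e₄] into echelon form.
Exactly 4 pivots survive; hence the rank is 4.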